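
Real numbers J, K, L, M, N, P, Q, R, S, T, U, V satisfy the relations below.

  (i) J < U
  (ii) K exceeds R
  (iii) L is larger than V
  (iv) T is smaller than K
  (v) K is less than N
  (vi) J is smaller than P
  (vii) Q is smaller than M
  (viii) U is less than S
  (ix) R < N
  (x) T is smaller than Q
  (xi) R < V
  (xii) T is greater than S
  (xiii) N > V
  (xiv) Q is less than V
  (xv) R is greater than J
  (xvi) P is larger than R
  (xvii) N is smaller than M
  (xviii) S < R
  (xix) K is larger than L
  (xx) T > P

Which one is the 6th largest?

Q

The consecutive relations fix a unique order: J < U < S < R < P < T < Q < V < L < K < N < M.
The 6th largest is Q.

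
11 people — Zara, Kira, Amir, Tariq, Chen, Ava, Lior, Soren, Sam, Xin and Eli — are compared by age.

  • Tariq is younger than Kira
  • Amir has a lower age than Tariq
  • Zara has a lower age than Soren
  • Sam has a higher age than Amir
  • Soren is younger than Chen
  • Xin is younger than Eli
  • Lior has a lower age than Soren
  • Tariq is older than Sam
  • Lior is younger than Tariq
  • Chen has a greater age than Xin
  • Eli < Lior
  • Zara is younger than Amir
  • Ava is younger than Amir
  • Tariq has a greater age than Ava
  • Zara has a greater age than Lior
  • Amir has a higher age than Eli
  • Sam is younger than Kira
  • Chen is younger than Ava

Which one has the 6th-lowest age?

Chen

Chaining the given pairs: Xin < Eli < Lior < Zara < Soren < Chen < Ava < Amir < Sam < Tariq < Kira.
Counting 6 from the smallest end gives Chen.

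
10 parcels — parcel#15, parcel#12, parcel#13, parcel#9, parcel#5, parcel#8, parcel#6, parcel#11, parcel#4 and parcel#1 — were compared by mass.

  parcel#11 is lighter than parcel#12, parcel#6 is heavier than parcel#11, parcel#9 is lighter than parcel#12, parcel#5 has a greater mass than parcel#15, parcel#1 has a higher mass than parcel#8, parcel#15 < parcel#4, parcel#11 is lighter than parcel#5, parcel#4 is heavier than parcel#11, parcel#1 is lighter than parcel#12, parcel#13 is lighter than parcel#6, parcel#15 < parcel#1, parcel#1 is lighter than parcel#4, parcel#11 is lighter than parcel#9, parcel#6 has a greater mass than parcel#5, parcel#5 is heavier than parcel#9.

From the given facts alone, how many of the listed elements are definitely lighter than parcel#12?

5

Directly below parcel#12: parcel#11, parcel#9, parcel#1.
One step further: parcel#8, parcel#15 (5 so far).
Nothing else is reachable below parcel#12; 5 in all.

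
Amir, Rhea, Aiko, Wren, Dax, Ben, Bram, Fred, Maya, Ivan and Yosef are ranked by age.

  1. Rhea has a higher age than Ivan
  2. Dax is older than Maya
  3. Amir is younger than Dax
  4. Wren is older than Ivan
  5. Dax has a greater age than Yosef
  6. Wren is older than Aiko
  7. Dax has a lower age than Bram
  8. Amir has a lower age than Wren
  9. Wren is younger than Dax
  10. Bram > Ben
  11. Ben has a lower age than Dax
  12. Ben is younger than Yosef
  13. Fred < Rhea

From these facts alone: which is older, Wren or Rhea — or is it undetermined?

undetermined

Following every chain through Rhea: below Rhea we get Ivan, Fred.
Wren is not reached, and no chain runs the other way from Wren to Rhea.
So the given relations leave the order of Rhea and Wren undetermined.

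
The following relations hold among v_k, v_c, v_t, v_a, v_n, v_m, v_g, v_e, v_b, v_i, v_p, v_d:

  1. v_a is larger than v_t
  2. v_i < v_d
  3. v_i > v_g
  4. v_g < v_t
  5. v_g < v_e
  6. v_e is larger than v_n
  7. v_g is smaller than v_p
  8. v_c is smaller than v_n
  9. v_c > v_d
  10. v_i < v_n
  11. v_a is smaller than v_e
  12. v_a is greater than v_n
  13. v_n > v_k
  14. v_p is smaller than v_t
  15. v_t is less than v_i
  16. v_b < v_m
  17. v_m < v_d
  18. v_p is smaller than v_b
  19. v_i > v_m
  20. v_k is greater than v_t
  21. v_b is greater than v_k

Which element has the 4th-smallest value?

Chaining the given pairs: v_g < v_p < v_t < v_k < v_b < v_m < v_i < v_d < v_c < v_n < v_a < v_e.
The 4th smallest is v_k.

v_k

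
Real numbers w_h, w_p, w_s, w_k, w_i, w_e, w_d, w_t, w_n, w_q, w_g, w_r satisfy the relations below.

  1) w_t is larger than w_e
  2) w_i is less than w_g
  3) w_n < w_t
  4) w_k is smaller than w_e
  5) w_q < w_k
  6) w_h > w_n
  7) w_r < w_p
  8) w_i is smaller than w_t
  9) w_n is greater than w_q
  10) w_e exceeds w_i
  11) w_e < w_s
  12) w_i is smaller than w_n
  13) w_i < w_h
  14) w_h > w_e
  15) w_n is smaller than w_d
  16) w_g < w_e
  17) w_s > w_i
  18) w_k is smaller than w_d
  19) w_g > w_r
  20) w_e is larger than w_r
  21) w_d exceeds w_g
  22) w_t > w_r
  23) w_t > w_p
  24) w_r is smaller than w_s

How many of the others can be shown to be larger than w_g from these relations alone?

From w_g the given relations immediately reach w_d, w_e.
From those, w_t, w_h, w_s — 5 in total.
Nothing else is reachable above w_g; 5 in all.

5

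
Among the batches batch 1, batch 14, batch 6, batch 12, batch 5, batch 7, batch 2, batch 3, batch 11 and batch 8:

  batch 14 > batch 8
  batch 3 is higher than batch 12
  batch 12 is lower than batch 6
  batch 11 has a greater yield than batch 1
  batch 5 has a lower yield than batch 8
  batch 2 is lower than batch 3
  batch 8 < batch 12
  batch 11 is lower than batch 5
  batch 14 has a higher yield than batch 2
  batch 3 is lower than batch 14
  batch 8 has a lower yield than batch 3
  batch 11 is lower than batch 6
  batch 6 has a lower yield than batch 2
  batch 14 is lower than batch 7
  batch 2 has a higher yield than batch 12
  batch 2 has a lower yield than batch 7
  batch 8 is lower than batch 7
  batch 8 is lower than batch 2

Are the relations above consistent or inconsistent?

consistent

The single ordering batch 1 < batch 11 < batch 5 < batch 8 < batch 12 < batch 6 < batch 2 < batch 3 < batch 14 < batch 7 satisfies every listed relation, so no contradiction arises.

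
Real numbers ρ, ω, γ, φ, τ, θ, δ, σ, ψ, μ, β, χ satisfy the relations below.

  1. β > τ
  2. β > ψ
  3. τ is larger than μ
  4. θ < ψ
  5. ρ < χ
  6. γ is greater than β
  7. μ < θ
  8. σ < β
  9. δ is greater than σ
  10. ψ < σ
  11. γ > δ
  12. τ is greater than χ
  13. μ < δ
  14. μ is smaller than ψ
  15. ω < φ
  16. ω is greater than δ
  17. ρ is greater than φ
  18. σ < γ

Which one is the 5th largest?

Chaining the given pairs: μ < θ < ψ < σ < δ < ω < φ < ρ < χ < τ < β < γ.
Counting 5 from the largest end gives ρ.

ρ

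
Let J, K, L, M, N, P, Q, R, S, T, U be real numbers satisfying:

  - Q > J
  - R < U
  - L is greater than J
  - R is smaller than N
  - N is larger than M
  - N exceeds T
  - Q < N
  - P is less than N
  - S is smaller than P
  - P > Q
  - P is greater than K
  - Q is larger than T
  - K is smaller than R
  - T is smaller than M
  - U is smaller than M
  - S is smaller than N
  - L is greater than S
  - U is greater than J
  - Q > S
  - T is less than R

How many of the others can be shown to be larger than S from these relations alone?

From S the given relations immediately reach Q, L, P, N.
Nothing else is reachable above S; 4 in all.

4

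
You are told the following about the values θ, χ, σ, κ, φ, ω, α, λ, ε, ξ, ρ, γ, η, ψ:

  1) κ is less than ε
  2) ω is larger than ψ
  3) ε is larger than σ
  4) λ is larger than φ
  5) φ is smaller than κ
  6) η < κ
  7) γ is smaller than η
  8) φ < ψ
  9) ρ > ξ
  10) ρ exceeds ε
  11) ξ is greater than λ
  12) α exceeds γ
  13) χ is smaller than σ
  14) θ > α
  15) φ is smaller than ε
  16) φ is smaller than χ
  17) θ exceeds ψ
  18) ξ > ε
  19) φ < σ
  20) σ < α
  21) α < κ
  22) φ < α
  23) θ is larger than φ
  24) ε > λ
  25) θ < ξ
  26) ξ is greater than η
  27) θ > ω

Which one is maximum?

ρ

φ is not greatest since φ < χ; γ is not greatest since γ < η; χ is not greatest since χ < σ; λ is not greatest since λ < ξ; ψ is not greatest since ψ < ω; η is not greatest since η < ξ; σ is not greatest since σ < ε; α is not greatest since α < θ; κ is not greatest since κ < ε; ω is not greatest since ω < θ; θ is not greatest since θ < ξ; ε is not greatest since ε < ρ; ξ is not greatest since ξ < ρ.
Only ρ has nothing above it, so ρ is the maximum.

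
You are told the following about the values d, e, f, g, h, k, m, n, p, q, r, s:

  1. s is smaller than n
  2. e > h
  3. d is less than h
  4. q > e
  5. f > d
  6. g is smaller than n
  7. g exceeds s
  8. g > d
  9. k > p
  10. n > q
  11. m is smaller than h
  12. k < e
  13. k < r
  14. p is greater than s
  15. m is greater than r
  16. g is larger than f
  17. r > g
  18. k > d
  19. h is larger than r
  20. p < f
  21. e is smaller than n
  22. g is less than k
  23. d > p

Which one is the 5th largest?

The consecutive relations fix a unique order: s < p < d < f < g < k < r < m < h < e < q < n.
Counting 5 from the largest end gives m.

m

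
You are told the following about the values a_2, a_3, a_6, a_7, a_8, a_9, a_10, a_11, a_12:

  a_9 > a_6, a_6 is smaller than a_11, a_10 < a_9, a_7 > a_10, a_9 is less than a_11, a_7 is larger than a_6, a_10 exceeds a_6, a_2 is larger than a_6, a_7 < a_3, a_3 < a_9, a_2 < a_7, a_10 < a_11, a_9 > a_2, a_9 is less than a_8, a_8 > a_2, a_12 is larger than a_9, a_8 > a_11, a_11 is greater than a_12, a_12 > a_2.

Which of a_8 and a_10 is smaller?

a_10

Link the given pairs in sequence: a_10 < a_7; a_7 < a_3; a_3 < a_9; a_9 < a_12; a_12 < a_11; a_11 < a_8.
Chaining these gives a_10 < a_7 < a_3 < a_9 < a_12 < a_11 < a_8.
So a_10 < a_8; a_10 is the smaller of the two.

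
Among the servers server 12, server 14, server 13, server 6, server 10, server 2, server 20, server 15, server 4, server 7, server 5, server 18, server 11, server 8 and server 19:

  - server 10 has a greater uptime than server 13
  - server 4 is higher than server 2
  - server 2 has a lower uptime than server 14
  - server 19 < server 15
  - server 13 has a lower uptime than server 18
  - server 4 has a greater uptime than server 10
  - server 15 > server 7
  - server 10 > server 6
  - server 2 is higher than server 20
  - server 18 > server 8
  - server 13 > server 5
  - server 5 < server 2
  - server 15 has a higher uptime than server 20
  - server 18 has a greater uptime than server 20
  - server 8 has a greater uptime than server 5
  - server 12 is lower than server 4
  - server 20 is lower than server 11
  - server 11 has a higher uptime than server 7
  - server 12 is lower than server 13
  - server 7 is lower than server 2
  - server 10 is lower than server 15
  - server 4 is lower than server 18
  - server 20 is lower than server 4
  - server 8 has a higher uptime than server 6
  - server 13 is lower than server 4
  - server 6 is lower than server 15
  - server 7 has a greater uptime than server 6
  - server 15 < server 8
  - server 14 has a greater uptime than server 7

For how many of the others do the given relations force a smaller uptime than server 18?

The elements the relations force below server 18 are server 20, server 12, server 5, server 19, server 13, server 6, server 7, server 2, server 10, server 15, server 8, server 4 — no chain reaches any other.
That is 12.

12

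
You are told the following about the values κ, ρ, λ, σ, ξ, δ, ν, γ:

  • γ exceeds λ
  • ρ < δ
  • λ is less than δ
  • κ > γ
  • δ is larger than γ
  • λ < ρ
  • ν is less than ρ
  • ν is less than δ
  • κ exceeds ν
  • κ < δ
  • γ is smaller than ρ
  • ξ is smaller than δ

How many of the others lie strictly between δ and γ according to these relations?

Chaining upward from γ reaches: κ, ρ.
Chaining downward from δ reaches: λ, ξ, ν, κ, ρ.
Strictly between γ and δ are those in both lists: κ, ρ — 2 elements.

2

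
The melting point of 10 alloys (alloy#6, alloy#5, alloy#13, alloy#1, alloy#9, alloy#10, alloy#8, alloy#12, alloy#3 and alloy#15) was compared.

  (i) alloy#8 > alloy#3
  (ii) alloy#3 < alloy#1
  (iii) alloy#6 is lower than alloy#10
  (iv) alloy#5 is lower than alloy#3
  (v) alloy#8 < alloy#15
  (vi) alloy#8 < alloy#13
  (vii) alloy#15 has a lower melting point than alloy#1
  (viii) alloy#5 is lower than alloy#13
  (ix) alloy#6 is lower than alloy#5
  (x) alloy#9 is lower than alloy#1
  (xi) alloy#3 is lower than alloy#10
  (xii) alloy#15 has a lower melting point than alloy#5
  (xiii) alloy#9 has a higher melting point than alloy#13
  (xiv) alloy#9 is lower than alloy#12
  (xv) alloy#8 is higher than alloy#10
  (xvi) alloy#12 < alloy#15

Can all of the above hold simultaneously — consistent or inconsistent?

We have alloy#15 < alloy#5 stated directly, yet also alloy#5 < alloy#3 < alloy#10 < alloy#8 < alloy#13 < alloy#9 < alloy#12 < alloy#15 by chaining the others — so alloy#5 < alloy#15. Contradiction.

inconsistent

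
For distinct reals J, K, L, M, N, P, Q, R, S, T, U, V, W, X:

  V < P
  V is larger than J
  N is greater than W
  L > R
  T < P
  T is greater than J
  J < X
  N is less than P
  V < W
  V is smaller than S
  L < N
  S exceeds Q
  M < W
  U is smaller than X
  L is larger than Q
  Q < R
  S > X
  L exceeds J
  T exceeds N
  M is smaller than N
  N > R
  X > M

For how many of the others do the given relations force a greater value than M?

6

Directly above M: X, W, N.
One step further: S, T, P (6 so far).
No other element is forced above M by the given relations, so the count is 6.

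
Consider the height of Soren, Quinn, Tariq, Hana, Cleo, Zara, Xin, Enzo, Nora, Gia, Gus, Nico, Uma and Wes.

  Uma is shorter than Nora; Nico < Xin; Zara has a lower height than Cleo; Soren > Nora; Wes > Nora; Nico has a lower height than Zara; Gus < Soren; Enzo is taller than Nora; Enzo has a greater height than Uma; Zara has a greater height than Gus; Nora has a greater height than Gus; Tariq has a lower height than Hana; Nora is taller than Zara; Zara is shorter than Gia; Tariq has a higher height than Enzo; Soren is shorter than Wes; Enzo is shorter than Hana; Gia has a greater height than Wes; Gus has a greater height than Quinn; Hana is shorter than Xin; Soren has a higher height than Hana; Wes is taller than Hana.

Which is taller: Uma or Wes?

Wes

Uma < Nora and Nora < Enzo give Uma < Enzo.
Then Enzo < Tariq extends the chain to Tariq.
With Tariq < Hana: Uma < Nora < Enzo < Tariq < Hana.
With Hana < Soren: Uma < Nora < Enzo < Tariq < Hana < Soren.
Then Soren < Wes extends the chain to Wes.
So Uma < Wes; Wes is the taller of the two.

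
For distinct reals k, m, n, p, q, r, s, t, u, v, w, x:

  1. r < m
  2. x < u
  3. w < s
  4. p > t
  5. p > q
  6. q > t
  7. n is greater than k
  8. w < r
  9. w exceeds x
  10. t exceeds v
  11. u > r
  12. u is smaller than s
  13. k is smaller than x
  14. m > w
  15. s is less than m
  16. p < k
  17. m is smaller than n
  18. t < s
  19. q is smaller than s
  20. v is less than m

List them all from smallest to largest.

Nothing is placed below v, so it is least; from there v < t; t < q; q < p; p < k; k < x; x < w; w < r; r < u; u < s; s < m; m < n, each given directly.

v < t < q < p < k < x < w < r < u < s < m < n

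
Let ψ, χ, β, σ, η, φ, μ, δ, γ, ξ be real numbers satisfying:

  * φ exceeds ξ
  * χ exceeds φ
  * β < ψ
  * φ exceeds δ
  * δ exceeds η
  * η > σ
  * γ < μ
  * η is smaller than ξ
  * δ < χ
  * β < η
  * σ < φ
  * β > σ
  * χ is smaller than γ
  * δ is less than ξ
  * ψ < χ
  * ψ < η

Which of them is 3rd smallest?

ψ

The consecutive relations fix a unique order: σ < β < ψ < η < δ < ξ < φ < χ < γ < μ.
Counting 3 from the smallest end gives ψ.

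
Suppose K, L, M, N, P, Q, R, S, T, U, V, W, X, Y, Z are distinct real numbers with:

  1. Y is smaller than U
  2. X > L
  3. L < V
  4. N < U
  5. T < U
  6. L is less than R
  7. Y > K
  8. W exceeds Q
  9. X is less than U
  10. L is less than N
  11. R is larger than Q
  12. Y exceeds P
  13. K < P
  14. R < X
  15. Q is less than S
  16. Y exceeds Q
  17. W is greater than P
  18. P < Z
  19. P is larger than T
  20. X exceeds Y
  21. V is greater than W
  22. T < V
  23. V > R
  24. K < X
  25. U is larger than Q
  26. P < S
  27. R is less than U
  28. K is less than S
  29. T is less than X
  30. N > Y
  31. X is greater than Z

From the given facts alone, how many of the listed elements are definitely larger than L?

From L the given relations immediately reach R, X, N, V.
From those, U — 5 in total.
Nothing else is reachable above L; 5 in all.

5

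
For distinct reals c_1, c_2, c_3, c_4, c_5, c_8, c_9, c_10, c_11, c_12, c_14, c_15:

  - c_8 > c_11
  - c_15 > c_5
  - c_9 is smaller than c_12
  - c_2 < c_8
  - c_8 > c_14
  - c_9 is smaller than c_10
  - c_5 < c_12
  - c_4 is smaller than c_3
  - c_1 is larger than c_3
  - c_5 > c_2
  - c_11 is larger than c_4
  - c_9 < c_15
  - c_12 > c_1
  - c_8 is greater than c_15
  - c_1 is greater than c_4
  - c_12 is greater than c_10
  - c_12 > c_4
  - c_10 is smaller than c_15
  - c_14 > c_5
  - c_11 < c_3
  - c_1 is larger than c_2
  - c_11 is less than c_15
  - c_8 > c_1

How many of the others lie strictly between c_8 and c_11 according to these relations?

The relations place c_11 below c_8. An element lies strictly between them when it is forced above c_11 and also forced below c_8.
Above c_11: {c_3, c_15, c_1, c_12}. Below c_8: {c_9, c_2, c_5, c_10, c_4, c_14, c_3, c_15, c_1}.
Intersection: {c_3, c_15, c_1} — 3.

3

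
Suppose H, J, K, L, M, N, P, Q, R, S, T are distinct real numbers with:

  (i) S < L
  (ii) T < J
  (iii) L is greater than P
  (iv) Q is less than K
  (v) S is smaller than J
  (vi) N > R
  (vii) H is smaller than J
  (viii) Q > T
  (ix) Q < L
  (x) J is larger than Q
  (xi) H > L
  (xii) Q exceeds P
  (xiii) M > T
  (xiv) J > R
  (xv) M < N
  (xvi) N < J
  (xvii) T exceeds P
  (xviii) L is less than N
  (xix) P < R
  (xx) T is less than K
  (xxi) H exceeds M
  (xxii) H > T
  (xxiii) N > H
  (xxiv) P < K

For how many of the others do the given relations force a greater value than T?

7

The elements the relations force above T are Q, M, L, K, H, N, J — no chain reaches any other.
That is 7.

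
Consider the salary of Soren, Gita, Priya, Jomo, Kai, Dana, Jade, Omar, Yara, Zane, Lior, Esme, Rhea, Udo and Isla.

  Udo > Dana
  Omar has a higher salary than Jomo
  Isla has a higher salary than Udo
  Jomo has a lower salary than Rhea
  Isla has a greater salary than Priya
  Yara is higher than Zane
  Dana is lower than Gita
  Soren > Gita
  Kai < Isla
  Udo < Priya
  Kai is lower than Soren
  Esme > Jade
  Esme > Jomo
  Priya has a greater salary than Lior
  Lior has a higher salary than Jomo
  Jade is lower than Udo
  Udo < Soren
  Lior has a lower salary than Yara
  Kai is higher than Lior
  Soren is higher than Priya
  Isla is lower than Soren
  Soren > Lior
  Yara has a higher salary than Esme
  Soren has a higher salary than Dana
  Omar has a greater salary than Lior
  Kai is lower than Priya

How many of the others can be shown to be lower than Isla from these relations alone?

Directly below Isla: Udo, Kai, Priya.
One step further: Dana, Jade, Lior (6 so far).
One step further: Jomo (7 so far).
No other element is forced below Isla by the given relations, so the count is 7.

7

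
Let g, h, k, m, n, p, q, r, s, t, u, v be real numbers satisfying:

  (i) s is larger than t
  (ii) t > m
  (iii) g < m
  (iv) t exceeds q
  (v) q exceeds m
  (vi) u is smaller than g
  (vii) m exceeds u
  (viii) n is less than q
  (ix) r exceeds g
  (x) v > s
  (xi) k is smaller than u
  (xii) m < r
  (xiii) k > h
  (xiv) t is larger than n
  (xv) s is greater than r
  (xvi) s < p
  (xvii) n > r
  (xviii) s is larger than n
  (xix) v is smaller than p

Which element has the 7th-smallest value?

The consecutive relations fix a unique order: h < k < u < g < m < r < n < q < t < s < v < p.
The 7th smallest is n.

n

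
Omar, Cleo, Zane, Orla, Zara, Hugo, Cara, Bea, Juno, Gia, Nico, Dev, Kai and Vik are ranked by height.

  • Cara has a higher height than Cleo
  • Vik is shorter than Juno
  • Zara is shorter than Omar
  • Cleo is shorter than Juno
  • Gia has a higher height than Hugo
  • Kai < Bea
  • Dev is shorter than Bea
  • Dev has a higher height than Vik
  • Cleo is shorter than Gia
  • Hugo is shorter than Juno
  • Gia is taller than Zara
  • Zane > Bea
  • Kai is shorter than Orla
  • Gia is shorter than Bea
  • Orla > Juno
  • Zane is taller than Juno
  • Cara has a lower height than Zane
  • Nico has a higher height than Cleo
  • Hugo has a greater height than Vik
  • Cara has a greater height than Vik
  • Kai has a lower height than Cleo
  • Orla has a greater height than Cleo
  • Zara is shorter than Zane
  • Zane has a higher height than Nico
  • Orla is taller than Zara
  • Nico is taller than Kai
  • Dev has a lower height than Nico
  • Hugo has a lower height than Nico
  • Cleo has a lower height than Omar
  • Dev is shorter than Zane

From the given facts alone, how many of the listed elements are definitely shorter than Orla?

Directly below Orla: Kai, Cleo, Zara, Juno.
One step further: Vik, Hugo (6 so far).
Nothing else is reachable below Orla; 6 in all.

6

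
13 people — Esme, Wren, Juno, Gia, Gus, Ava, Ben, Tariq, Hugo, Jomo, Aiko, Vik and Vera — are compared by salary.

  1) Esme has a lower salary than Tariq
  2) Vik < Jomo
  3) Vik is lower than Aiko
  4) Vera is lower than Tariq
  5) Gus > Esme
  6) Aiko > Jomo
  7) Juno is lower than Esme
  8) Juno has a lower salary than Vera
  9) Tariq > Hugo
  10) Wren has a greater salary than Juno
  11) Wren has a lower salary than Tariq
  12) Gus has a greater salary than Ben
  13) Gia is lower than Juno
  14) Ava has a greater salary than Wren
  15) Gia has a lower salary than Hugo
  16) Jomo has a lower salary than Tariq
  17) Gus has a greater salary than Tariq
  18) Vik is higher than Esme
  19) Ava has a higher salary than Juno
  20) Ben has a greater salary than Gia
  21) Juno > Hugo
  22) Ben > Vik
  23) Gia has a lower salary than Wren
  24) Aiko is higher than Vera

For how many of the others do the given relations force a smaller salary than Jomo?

The elements the relations force below Jomo are Gia, Hugo, Juno, Esme, Vik — no chain reaches any other.
That is 5.

5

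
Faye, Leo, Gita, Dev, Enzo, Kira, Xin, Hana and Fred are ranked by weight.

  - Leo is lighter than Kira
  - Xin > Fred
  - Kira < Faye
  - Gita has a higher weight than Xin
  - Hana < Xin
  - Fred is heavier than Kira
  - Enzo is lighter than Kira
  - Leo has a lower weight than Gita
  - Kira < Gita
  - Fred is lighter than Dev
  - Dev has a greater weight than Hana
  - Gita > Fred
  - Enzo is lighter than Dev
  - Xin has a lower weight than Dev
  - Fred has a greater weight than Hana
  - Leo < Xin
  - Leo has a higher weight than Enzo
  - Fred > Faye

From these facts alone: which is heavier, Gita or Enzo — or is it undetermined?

Chaining the given relations: Enzo < Kira < Faye < Fred < Xin < Gita.
So Gita is heavier.

Gita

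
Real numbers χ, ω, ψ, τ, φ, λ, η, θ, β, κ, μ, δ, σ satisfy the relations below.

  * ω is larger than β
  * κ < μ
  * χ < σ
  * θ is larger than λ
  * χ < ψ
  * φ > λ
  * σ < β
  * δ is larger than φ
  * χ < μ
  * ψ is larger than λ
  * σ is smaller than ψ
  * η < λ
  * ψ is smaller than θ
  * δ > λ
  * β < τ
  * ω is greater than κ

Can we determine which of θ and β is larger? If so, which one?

undetermined

Following every chain through β: above β we get ω, τ; below β we get χ, σ.
θ is not reached, and no chain runs the other way from θ to β.
So the given relations leave the order of β and θ undetermined.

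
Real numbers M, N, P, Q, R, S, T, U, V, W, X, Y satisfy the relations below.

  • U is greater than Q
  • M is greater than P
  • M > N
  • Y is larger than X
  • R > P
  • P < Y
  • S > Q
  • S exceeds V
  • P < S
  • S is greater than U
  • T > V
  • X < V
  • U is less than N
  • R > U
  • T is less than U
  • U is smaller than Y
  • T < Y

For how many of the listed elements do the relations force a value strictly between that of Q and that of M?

2

Chaining upward from Q reaches: U, S, N, Y, R.
Chaining downward from M reaches: X, P, V, T, U, N.
Strictly between Q and M are those in both lists: U, N — 2 elements.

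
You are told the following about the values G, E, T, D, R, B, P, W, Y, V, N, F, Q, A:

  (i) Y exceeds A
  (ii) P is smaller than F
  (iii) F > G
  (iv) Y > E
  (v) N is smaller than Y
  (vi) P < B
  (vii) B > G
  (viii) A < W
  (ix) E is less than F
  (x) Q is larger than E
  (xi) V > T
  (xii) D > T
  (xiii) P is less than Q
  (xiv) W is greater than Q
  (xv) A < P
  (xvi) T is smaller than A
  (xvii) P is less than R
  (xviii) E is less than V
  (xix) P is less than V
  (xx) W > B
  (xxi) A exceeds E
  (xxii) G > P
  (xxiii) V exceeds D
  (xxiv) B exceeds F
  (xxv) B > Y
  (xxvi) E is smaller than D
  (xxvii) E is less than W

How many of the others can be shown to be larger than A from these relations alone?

9

The elements the relations force above A are P, G, F, Y, Q, R, B, V, W — no chain reaches any other.
That is 9.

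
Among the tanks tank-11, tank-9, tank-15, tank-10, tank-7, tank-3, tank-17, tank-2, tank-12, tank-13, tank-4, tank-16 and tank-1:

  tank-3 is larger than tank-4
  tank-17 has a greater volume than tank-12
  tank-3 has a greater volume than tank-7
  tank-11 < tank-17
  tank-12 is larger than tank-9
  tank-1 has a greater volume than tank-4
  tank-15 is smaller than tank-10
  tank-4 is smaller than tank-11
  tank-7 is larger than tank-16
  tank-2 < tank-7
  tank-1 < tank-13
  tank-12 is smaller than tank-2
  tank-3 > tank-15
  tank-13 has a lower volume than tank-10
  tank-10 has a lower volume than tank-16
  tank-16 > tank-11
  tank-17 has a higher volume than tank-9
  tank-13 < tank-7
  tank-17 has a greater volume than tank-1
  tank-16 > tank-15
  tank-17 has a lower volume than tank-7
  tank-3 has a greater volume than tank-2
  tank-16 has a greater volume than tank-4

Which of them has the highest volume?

tank-3

Chaining downward from tank-3: directly below it, tank-4, tank-15, tank-2, tank-7; then tank-12, tank-13, tank-17, tank-16; then tank-9, tank-1, tank-11, tank-10.
That covers every other element, and nothing is given above tank-3, so tank-3 is the highest volume.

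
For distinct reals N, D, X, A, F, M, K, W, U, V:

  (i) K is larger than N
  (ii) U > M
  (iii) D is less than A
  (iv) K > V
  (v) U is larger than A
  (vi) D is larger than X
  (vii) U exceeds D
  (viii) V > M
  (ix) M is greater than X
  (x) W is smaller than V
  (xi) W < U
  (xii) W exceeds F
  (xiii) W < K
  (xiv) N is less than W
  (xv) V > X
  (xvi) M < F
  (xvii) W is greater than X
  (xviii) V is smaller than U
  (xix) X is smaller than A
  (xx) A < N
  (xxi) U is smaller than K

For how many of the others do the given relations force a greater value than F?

4

Directly above F: W.
One step further: V, U, K (4 so far).
Nothing else is reachable above F; 4 in all.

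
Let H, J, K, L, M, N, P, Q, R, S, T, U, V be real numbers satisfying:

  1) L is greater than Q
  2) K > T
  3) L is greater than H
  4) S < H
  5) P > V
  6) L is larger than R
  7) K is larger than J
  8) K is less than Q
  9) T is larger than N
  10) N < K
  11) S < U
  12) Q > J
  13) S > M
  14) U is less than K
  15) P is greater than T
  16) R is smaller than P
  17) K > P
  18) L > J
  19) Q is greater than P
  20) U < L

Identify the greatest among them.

Chaining downward from L: directly below it, J, R, U, Q, H; then P, S, K; then N, V, M, T.
That covers every other element, and nothing is given above L, so L is the greatest.

L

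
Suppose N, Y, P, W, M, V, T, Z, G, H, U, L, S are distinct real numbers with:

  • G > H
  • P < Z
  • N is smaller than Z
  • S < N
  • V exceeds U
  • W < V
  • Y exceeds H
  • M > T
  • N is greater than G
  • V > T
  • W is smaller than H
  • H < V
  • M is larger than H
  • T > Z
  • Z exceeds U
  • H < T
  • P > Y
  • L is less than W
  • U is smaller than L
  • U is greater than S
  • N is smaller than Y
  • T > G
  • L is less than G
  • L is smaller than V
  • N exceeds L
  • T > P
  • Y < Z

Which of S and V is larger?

S < U and U < L give S < L.
Then L < W extends the chain to W.
With W < H: S < U < L < W < H.
Then H < G extends the chain to G.
With G < N: S < U < L < W < H < G < N.
Then N < Y extends the chain to Y.
With Y < P: S < U < L < W < H < G < N < Y < P.
With P < Z: S < U < L < W < H < G < N < Y < P < Z.
Then Z < T extends the chain to T.
With T < V: S < U < L < W < H < G < N < Y < P < Z < T < V.
So S < V; V is the larger of the two.

V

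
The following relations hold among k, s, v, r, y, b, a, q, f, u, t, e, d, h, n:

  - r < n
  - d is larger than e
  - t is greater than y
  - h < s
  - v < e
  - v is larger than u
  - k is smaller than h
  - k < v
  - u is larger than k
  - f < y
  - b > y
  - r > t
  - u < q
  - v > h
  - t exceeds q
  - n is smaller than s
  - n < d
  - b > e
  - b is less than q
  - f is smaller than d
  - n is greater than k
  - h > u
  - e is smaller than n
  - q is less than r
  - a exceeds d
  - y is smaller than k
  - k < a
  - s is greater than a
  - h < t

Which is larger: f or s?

s

f < y and y < k give f < k.
Then k < u extends the chain to u.
With u < h: f < y < k < u < h.
Then h < v extends the chain to v.
With v < e: f < y < k < u < h < v < e.
With e < b: f < y < k < u < h < v < e < b.
Then b < q extends the chain to q.
With q < t: f < y < k < u < h < v < e < b < q < t.
Then t < r extends the chain to r.
Then r < n extends the chain to n.
With n < d: f < y < k < u < h < v < e < b < q < t < r < n < d.
Then d < a extends the chain to a.
Then a < s extends the chain to s.
So f < s; s is the larger of the two.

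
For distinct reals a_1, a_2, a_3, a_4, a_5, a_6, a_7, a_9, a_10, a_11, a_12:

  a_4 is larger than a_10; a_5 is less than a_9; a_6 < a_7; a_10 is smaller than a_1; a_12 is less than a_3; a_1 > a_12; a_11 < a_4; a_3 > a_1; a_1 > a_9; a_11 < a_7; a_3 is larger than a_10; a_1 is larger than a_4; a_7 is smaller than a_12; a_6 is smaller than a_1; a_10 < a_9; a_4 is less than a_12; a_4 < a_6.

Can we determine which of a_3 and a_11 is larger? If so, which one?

a_3

The relevant relations are a_11 < a_4; a_4 < a_6; a_6 < a_7; a_7 < a_12; a_12 < a_1; a_1 < a_3.
Chaining these gives a_11 < a_4 < a_6 < a_7 < a_12 < a_1 < a_3.
So a_3 is larger.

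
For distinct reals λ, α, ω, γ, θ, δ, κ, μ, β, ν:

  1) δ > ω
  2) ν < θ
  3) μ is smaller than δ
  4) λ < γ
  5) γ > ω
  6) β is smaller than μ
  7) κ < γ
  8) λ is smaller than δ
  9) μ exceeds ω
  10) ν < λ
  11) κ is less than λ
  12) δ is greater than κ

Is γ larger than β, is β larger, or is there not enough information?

undetermined

Following every chain through β: above β we get μ, δ.
γ is not reached, and no chain runs the other way from γ to β.
So the given relations leave the order of β and γ undetermined.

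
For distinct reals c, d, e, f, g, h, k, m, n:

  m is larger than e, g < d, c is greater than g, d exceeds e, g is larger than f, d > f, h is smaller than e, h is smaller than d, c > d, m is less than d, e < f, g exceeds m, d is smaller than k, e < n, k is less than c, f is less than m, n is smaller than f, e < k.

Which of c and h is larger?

c

h < e and e < n give h < n.
With n < f: h < e < n < f.
Then f < m extends the chain to m.
With m < g: h < e < n < f < m < g.
Then g < d extends the chain to d.
Then d < k extends the chain to k.
With k < c: h < e < n < f < m < g < d < k < c.
So h < c; c is the larger of the two.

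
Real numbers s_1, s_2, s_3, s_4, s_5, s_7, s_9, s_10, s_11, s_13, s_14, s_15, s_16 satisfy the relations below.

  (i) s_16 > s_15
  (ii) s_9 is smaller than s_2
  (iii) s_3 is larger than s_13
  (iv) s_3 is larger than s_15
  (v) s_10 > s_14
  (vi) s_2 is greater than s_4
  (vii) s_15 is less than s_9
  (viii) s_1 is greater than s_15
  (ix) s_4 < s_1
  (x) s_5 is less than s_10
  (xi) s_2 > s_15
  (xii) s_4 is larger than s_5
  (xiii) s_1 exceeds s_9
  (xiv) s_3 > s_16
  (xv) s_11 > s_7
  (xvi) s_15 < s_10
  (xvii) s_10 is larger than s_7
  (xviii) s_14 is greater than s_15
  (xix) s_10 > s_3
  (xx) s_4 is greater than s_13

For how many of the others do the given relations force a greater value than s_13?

Directly above s_13: s_4, s_3.
One step further: s_10, s_2, s_1 (5 so far).
No other element is forced above s_13 by the given relations, so the count is 5.

5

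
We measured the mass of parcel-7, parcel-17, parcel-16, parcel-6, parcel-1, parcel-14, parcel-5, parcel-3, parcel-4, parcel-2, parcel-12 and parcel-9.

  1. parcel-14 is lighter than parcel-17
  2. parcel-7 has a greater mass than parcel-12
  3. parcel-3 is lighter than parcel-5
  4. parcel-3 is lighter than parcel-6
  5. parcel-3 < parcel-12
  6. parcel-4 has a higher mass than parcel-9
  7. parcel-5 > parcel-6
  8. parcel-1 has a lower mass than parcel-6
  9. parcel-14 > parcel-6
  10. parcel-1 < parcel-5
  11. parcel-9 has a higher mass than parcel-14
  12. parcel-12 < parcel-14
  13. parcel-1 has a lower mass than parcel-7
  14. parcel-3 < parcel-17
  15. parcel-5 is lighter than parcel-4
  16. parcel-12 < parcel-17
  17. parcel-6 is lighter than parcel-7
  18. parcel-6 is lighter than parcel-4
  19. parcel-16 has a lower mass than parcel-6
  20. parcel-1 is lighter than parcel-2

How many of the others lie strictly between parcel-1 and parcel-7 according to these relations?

1

The relations place parcel-1 below parcel-7. An element lies strictly between them when it is forced above parcel-1 and also forced below parcel-7.
Above parcel-1: {parcel-6, parcel-2, parcel-14, parcel-5, parcel-17, parcel-9, parcel-4}. Below parcel-7: {parcel-3, parcel-16, parcel-12, parcel-6}.
Intersection: {parcel-6} — 1.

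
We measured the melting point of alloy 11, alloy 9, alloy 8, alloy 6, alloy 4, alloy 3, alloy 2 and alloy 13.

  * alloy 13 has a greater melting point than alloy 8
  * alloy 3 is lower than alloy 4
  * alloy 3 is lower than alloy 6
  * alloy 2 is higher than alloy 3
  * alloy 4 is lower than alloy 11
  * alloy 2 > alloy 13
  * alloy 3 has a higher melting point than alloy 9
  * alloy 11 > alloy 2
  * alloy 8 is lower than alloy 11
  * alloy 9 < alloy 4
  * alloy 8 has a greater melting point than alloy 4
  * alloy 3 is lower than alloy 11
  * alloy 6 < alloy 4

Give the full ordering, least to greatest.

Each adjacent pair is fixed by a given relation: alloy 9 < alloy 3; alloy 3 < alloy 6; alloy 6 < alloy 4; alloy 4 < alloy 8; alloy 8 < alloy 13; alloy 13 < alloy 2; alloy 2 < alloy 11. Chaining them end to end gives the full order.

alloy 9 < alloy 3 < alloy 6 < alloy 4 < alloy 8 < alloy 13 < alloy 2 < alloy 11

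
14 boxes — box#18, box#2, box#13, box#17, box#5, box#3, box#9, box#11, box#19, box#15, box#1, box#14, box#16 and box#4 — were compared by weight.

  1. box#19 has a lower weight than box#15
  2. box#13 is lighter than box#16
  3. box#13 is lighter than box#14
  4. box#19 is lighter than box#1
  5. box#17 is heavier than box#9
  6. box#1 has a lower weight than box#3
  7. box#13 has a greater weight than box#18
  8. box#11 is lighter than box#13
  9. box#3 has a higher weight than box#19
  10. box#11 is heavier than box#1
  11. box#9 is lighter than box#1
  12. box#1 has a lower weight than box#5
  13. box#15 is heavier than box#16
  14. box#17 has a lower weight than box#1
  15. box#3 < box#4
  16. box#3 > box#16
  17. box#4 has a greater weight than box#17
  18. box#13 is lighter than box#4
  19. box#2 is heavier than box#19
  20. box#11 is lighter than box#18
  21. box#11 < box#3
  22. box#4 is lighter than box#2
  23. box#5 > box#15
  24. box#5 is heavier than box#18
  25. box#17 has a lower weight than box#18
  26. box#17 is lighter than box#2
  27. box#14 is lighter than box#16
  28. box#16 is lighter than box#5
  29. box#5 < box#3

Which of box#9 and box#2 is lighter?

The relevant relations are box#9 < box#17; box#17 < box#1; box#1 < box#11; box#11 < box#18; box#18 < box#13; box#13 < box#14; box#14 < box#16; box#16 < box#15; box#15 < box#5; box#5 < box#3; box#3 < box#4; box#4 < box#2.
Chaining these gives box#9 < box#17 < box#1 < box#11 < box#18 < box#13 < box#14 < box#16 < box#15 < box#5 < box#3 < box#4 < box#2.
So box#9 < box#2; box#9 is the lighter of the two.

box#9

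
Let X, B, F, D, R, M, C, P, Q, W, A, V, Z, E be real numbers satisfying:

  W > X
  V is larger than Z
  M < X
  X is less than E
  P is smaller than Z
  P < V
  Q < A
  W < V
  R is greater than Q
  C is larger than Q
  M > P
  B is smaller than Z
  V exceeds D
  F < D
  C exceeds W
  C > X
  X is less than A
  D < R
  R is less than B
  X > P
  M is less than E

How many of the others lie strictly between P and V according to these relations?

Chaining upward from P reaches: M, X, E, Z, A, W, C.
Chaining downward from V reaches: F, M, Q, D, R, B, X, Z, W.
Strictly between P and V are those in both lists: M, X, Z, W — 4 elements.

4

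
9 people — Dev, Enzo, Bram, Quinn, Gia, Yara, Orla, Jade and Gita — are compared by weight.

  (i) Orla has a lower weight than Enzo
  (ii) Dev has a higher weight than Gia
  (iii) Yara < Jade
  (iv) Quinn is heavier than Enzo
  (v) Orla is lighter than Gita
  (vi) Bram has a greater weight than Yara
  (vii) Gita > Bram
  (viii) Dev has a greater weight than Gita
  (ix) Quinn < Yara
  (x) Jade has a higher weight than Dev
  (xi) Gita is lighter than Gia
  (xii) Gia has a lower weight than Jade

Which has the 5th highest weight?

Bram

Chaining the given pairs: Orla < Enzo < Quinn < Yara < Bram < Gita < Gia < Dev < Jade.
Counting 5 from the largest end gives Bram.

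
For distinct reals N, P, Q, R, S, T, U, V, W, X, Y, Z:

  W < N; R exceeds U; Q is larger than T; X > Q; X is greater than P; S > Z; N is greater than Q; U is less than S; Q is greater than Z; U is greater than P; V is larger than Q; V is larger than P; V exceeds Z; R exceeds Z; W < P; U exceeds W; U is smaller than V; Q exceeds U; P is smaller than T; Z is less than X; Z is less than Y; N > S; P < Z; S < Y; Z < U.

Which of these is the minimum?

P is not least since W < P; Z is not least since P < Z; U is not least since P < U; S is not least since U < S; T is not least since P < T; Y is not least since S < Y; Q is not least since U < Q; R is not least since Z < R; N is not least since S < N; V is not least since U < V; X is not least since Z < X.
Only W has nothing below it, so W is the minimum.

W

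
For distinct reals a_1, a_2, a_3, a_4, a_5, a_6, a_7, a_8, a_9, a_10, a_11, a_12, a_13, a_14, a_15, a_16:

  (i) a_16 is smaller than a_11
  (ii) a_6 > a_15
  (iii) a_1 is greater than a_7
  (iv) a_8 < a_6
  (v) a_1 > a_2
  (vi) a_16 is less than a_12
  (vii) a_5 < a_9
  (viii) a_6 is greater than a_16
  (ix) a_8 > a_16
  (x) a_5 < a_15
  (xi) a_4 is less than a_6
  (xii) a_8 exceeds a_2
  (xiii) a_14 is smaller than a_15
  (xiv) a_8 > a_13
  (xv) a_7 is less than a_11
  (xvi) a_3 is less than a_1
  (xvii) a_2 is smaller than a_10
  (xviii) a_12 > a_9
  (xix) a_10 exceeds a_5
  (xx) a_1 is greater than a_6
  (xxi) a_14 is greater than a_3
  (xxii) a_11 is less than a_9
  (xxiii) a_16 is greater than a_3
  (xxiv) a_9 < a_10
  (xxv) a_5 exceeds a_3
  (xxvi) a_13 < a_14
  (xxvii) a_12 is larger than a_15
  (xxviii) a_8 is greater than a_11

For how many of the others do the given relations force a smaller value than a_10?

7

Directly below a_10: a_5, a_2, a_9.
One step further: a_3, a_11 (5 so far).
One step further: a_7, a_16 (7 so far).
No other element is forced below a_10 by the given relations, so the count is 7.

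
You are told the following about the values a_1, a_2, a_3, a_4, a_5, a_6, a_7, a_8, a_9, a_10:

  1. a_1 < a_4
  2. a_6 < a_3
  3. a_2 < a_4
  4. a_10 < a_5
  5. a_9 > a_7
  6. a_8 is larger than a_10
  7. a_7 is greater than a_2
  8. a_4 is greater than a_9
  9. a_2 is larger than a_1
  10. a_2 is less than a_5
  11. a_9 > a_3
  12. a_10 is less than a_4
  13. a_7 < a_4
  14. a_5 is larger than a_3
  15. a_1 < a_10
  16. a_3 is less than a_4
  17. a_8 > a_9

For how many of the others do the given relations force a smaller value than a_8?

Directly below a_8: a_10, a_9.
One step further: a_1, a_7, a_3 (5 so far).
One step further: a_6, a_2 (7 so far).
No other element is forced below a_8 by the given relations, so the count is 7.

7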